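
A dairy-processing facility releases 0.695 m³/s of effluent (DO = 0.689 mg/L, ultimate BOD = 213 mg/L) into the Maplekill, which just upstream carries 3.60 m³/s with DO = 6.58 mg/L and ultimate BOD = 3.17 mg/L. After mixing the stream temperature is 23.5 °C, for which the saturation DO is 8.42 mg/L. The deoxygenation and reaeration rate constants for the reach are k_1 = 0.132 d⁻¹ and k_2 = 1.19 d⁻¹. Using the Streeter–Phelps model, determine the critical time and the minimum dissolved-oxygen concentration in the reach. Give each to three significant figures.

t_c ≈ 1.21 d; minimum DO ≈ 4.91 mg/L

Mixed DO = (3.60×6.58 + 0.695×0.689)/(3.60+0.695) = 24.17/4.295 = 5.627 mg/L.
Mixed L₀ = (3.60×3.17 + 0.695×213)/(4.295) = 159.4/4.295 = 37.12 mg/L.
Initial deficit D₀ = C_s − DO₀ = 8.42 − 5.627 = 2.793 mg/L.
t_c = (1/1.058) ln[(1.19/0.132)(1 − 2.793×1.058/(0.132×37.12))] = 0.9452 × ln(3.578) = 1.205 d.
D_c = (0.132/1.19) × 37.12 × e^(−0.132×1.205) = 0.1109 × 37.12 × 0.8529 = 3.512 mg/L.
Minimum DO = 8.42 − 3.512 = 4.908 mg/L.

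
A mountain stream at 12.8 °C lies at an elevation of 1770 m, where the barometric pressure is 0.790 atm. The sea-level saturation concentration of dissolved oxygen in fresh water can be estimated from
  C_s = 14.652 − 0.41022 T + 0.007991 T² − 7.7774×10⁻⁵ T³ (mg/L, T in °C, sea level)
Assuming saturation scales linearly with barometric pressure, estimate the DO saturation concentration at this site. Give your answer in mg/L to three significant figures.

At sea level: C_s = 14.652 − 0.41022×12.8 + 0.007991×12.8² − 7.7774×10⁻⁵×12.8³ = 10.55 mg/L.
Pressure correction: C_s' = 10.55 × 0.790 = 8.332 mg/L.

C_s ≈ 8.33 mg/L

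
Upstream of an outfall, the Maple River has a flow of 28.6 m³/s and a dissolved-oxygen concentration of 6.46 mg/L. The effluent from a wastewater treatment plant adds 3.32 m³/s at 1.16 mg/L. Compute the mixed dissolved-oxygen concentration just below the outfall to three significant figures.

5.91 mg/L

Flow-weighted mixing: C = (Q_r C_r + Q_w C_w)/(Q_r + Q_w)
= (28.6×6.46 + 3.32×1.16)/(28.6 + 3.32) = 188.6/31.92 = 5.909 mg/L.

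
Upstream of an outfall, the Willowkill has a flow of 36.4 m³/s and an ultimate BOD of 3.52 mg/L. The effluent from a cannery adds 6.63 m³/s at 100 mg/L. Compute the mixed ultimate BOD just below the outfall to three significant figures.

Flow-weighted mixing: C = (Q_r C_r + Q_w C_w)/(Q_r + Q_w)
= (36.4×3.52 + 6.63×100)/(36.4 + 6.63) = 791.1/43.03 = 18.39 mg/L.

18.4 mg/L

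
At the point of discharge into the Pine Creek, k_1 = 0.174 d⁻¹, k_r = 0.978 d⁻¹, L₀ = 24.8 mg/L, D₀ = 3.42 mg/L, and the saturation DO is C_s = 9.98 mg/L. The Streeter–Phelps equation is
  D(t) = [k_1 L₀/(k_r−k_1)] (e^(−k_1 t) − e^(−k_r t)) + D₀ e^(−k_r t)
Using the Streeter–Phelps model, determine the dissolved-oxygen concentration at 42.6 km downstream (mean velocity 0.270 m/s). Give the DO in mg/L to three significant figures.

Travel time t = x/v = 42.6 km / (0.270 m/s) = 42600 m / 0.270 m/s = 157800 s = 1.826 d.
k_1 L₀/(k_r−k_1) = 0.174×24.8/(0.978−0.174) = 4.315/0.8040 = 5.367 mg/L.
e^(−k_1 t) = e^(−0.174×1.826) = 0.7278; e^(−k_r t) = e^(−0.978×1.826) = 0.1676.
D = 5.367 × (0.7278 − 0.1676) + 3.42 × 0.1676 = 3.006 + 0.5733 = 3.580 mg/L.
DO = C_s − D = 9.98 − 3.580 = 6.400 mg/L.

DO ≈ 6.40 mg/L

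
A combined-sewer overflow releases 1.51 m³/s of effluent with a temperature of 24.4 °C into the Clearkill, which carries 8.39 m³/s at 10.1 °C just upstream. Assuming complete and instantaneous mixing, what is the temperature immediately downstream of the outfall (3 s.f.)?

Flow-weighted mixing: C = (Q_r C_r + Q_w C_w)/(Q_r + Q_w)
= (8.39×10.1 + 1.51×24.4)/(8.39 + 1.51) = 121.6/9.900 = 12.28 °C.

12.3 °C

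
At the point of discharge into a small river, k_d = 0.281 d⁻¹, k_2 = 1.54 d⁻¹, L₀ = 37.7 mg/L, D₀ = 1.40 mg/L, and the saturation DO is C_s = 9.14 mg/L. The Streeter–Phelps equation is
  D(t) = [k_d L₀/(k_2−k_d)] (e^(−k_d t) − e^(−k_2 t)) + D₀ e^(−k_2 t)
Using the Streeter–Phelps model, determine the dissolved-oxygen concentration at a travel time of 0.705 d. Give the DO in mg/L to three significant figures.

k_d L₀/(k_2−k_d) = 0.281×37.7/(1.54−0.281) = 10.59/1.259 = 8.414 mg/L.
e^(−k_d t) = e^(−0.281×0.7050) = 0.8203; e^(−k_2 t) = e^(−1.54×0.7050) = 0.3377.
D = 8.414 × (0.8203 − 0.3377) + 1.40 × 0.3377 = 4.061 + 0.4727 = 4.534 mg/L.
DO = C_s − D = 9.14 − 4.534 = 4.606 mg/L.

DO ≈ 4.61 mg/L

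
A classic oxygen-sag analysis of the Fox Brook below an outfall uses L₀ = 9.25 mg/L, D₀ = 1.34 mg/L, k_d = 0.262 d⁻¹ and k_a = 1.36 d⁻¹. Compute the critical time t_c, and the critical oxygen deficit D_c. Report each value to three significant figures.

t_c ≈ 0.649 d; D_c ≈ 1.50 mg/L

t_c = [1/(k_a−k_d)] ln[(k_a/k_d)(1 − D₀(k_a−k_d)/(k_d L₀))]
= [1/(1.36−0.262)] ln[(1.36/0.262)(1 − 1.34×1.098/(0.262×9.25))]
= (1/1.098) ln[5.191 × 0.3929] = 0.9107 × ln(2.039) = 0.9107 × 0.7127 = 0.6491 d.
D_c = (k_d/k_a) L₀ e^(−k_d t_c) = (0.262/1.36) × 9.25 × e^(−0.262×0.6491) = 0.1926 × 9.25 × 0.8436 = 1.503 mg/L.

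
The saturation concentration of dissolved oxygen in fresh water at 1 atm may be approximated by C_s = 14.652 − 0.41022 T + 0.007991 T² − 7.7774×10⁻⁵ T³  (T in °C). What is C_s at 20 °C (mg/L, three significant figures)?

C_s = 14.652 − 0.41022×20 + 0.007991×20² − 7.7774×10⁻⁵×20³ = 9.022 mg/L.

C_s ≈ 9.02 mg/L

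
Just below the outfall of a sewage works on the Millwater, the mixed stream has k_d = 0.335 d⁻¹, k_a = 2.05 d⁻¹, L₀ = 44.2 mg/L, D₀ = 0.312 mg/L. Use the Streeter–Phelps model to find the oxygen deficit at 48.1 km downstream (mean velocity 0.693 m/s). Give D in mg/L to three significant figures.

Travel time t = x/v = 48.1 km / (0.693 m/s) = 48100 m / 0.693 m/s = 69410 s = 0.8033 d.
k_d L₀/(k_a−k_d) = 0.335×44.2/(2.05−0.335) = 14.81/1.715 = 8.634 mg/L.
e^(−k_d t) = e^(−0.335×0.8033) = 0.7641; e^(−k_a t) = e^(−2.05×0.8033) = 0.1927.
D = 8.634 × (0.7641 − 0.1927) + 0.312 × 0.1927 = 4.933 + 0.06011 = 4.993 mg/L.

D ≈ 4.99 mg/L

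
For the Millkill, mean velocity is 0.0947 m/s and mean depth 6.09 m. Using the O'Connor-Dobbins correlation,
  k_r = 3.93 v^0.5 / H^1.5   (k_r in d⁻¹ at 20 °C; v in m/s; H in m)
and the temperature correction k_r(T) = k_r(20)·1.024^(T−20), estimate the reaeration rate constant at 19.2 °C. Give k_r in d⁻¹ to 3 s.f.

k_r(20) = 3.93 × 0.0947^0.5 / 6.09^1.5 = 3.93 × 0.3077 / 15.03 = 0.08047 d⁻¹.
k_r(19.2) = 0.08047 × 1.024^(19.2−20) = 0.08047 × 0.9812 = 0.07896 d⁻¹.

k_r ≈ 0.0790 d⁻¹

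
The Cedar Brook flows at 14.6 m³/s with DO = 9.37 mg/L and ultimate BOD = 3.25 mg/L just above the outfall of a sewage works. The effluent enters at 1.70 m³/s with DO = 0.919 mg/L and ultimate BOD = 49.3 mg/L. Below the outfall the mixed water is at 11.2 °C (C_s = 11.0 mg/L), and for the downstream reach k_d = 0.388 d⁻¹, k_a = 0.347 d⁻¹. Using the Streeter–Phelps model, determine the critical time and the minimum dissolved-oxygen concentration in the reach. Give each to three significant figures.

Mixed DO = (14.6×9.37 + 1.70×0.919)/(14.6+1.70) = 138.4/16.30 = 8.489 mg/L.
Mixed L₀ = (14.6×3.25 + 1.70×49.3)/(16.30) = 131.3/16.30 = 8.053 mg/L.
Initial deficit D₀ = C_s − DO₀ = 11.0 − 8.489 = 2.511 mg/L.
t_c = (1/-0.04100) ln[(0.347/0.388)(1 − 2.511×-0.04100/(0.388×8.053))] = -24.39 × ln(0.9238) = 1.933 d.
D_c = (0.388/0.347) × 8.053 × e^(−0.388×1.933) = 1.118 × 8.053 × 0.4723 = 4.253 mg/L.
Minimum DO = 11.0 − 4.253 = 6.747 mg/L.

t_c ≈ 1.93 d; minimum DO ≈ 6.75 mg/L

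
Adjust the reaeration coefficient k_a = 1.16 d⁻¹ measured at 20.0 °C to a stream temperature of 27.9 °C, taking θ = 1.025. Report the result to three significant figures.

k_a(T₂) = k_a(T₁) · θ^(T₂−T₁) = 1.16 × 1.025^(27.9−20.0)
= 1.16 × 1.025^7.90 = 1.16 × 1.215 = 1.410 d⁻¹.

k_a ≈ 1.41 d⁻¹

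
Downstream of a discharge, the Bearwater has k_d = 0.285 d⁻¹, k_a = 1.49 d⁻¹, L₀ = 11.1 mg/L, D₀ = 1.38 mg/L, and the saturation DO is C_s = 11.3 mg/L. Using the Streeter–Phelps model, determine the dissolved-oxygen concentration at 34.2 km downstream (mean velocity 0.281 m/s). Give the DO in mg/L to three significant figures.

DO ≈ 9.70 mg/L

Travel time t = x/v = 34.2 km / (0.281 m/s) = 34200 m / 0.281 m/s = 121700 s = 1.409 d.
k_d L₀/(k_a−k_d) = 0.285×11.1/(1.49−0.285) = 3.163/1.205 = 2.625 mg/L.
e^(−k_d t) = e^(−0.285×1.409) = 0.6693; e^(−k_a t) = e^(−1.49×1.409) = 0.1226.
D = 2.625 × (0.6693 − 0.1226) + 1.38 × 0.1226 = 1.435 + 0.1692 = 1.605 mg/L.
DO = C_s − D = 11.3 − 1.605 = 9.695 mg/L.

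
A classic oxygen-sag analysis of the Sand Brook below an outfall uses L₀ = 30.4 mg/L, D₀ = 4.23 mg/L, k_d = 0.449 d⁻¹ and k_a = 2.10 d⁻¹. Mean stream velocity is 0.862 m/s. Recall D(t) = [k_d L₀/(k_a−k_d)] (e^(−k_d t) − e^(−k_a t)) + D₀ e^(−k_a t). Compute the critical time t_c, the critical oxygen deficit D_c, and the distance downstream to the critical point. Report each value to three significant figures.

t_c ≈ 0.500 d; D_c ≈ 5.19 mg/L; x_c ≈ 37.3 km

At the critical point dD/dt = 0, so k_d L₀ e^(−k_d t) = k_a D. Substituting D(t) from the Streeter–Phelps equation and solving for t gives
t_c = ln[(k_a/k_d)(1 − D₀(k_a−k_d)/(k_d L₀))] / (k_a−k_d).
Here k_a−k_d = 1.651 d⁻¹ and 1 − D₀(k_a−k_d)/(k_d L₀) = 1 − 4.23×1.651/(0.449×30.4) = 0.4884, so
t_c = ln(4.677 × 0.4884) / 1.651 = 0.8260 / 1.651 = 0.5003 d.
L(t_c) = L₀ e^(−k_d t_c) = 30.4 × 0.7988 = 24.28 mg/L, and at the critical point k_a D_c = k_d L, so D_c = (0.449/2.10) × 24.28 = 5.192 mg/L.
x_c = v t_c = 0.862 m/s × 0.5003 d × 86400 s/d = 37260 m ≈ 37.3 km.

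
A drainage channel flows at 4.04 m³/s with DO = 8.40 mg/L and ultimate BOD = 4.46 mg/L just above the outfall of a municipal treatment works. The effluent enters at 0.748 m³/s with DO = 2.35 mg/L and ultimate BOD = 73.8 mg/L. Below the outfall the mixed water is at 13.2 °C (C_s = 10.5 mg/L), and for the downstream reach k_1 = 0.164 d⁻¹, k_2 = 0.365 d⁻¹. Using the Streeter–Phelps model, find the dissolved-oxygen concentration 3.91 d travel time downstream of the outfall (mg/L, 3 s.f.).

DO ≈ 6.19 mg/L

Mixed DO = (4.04×8.40 + 0.748×2.35)/(4.04+0.748) = 35.69/4.788 = 7.455 mg/L.
Mixed L₀ = (4.04×4.46 + 0.748×73.8)/(4.788) = 73.22/4.788 = 15.29 mg/L.
Initial deficit D₀ = C_s − DO₀ = 10.5 − 7.455 = 3.045 mg/L.
D(3.91) = [0.164×15.29/(0.365−0.164)](e^(−0.164×3.91) − e^(−0.365×3.91)) + 3.045 e^(−0.365×3.91)
= 12.48 × (0.5266 − 0.2400) + 3.045 × 0.2400 = 4.307 mg/L.
DO = 10.5 − 4.307 = 6.193 mg/L.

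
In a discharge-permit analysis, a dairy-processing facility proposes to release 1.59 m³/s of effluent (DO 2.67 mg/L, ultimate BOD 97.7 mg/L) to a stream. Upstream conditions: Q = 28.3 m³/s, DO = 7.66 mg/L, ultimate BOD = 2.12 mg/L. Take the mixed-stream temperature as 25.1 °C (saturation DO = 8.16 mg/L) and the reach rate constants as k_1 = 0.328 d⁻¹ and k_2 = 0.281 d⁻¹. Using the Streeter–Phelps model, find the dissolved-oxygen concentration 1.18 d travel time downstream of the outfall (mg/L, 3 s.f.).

DO ≈ 5.66 mg/L

Mixed DO = (28.3×7.66 + 1.59×2.67)/(28.3+1.59) = 221.0/29.89 = 7.395 mg/L.
Mixed L₀ = (28.3×2.12 + 1.59×97.7)/(29.89) = 215.3/29.89 = 7.204 mg/L.
Initial deficit D₀ = C_s − DO₀ = 8.16 − 7.395 = 0.7654 mg/L.
D(1.18) = [0.328×7.204/(0.281−0.328)](e^(−0.328×1.18) − e^(−0.281×1.18)) + 0.7654 e^(−0.281×1.18)
= -50.28 × (0.6791 − 0.7178) + 0.7654 × 0.7178 = 2.496 mg/L.
DO = 8.16 − 2.496 = 5.664 mg/L.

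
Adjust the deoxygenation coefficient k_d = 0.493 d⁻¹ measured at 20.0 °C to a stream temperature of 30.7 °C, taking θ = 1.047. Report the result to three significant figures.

k_d ≈ 0.806 d⁻¹

k_d(T₂) = k_d(T₁) · θ^(T₂−T₁) = 0.493 × 1.047^(30.7−20.0)
= 0.493 × 1.047^10.7 = 0.493 × 1.635 = 0.8059 d⁻¹.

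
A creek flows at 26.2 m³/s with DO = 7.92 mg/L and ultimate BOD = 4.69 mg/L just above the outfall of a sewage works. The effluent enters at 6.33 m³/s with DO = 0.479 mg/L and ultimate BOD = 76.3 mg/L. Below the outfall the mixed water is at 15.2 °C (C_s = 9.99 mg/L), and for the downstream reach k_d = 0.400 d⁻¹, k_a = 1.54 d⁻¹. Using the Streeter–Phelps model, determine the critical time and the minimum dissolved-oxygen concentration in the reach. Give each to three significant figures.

t_c ≈ 0.505 d; minimum DO ≈ 6.04 mg/L

Mixed DO = (26.2×7.92 + 6.33×0.479)/(26.2+6.33) = 210.5/32.53 = 6.472 mg/L.
Mixed L₀ = (26.2×4.69 + 6.33×76.3)/(32.53) = 605.9/32.53 = 18.62 mg/L.
Initial deficit D₀ = C_s − DO₀ = 9.99 − 6.472 = 3.518 mg/L.
t_c = (1/1.140) ln[(1.54/0.400)(1 − 3.518×1.140/(0.400×18.62))] = 0.8772 × ln(1.777) = 0.5045 d.
D_c = (0.400/1.54) × 18.62 × e^(−0.400×0.5045) = 0.2597 × 18.62 × 0.8172 = 3.953 mg/L.
Minimum DO = 9.99 − 3.953 = 6.037 mg/L.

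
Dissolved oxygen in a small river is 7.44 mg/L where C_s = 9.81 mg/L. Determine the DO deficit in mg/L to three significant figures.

D = C_s − C = 9.81 − 7.44 = 2.37 mg/L.

D ≈ 2.37 mg/L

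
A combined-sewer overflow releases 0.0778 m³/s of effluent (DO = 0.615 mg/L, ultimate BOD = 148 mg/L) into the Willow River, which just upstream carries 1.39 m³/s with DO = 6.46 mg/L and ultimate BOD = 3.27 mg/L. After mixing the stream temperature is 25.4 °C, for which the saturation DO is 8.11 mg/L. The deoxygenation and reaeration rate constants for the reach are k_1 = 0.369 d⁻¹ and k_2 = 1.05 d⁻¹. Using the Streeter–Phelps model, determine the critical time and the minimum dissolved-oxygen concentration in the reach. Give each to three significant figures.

t_c ≈ 0.946 d; minimum DO ≈ 5.40 mg/L

Mixed DO = (1.39×6.46 + 0.0778×0.615)/(1.39+0.0778) = 9.027/1.468 = 6.150 mg/L.
Mixed L₀ = (1.39×3.27 + 0.0778×148)/(1.468) = 16.06/1.468 = 10.94 mg/L.
Initial deficit D₀ = C_s − DO₀ = 8.11 − 6.150 = 1.960 mg/L.
t_c = (1/0.6810) ln[(1.05/0.369)(1 − 1.960×0.6810/(0.369×10.94))] = 1.468 × ln(1.905) = 0.9463 d.
D_c = (0.369/1.05) × 10.94 × e^(−0.369×0.9463) = 0.3514 × 10.94 × 0.7053 = 2.712 mg/L.
Minimum DO = 8.11 − 2.712 = 5.398 mg/L.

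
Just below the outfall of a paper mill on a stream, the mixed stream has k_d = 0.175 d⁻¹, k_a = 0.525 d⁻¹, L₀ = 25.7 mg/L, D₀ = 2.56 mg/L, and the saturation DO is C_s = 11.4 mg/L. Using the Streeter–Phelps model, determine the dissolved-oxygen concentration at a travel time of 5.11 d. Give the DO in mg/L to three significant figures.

k_d L₀/(k_a−k_d) = 0.175×25.7/(0.525−0.175) = 4.497/0.3500 = 12.85 mg/L.
e^(−k_d t) = e^(−0.175×5.110) = 0.4089; e^(−k_a t) = e^(−0.525×5.110) = 0.06837.
D = 12.85 × (0.4089 − 0.06837) + 2.56 × 0.06837 = 4.376 + 0.1750 = 4.551 mg/L.
DO = C_s − D = 11.4 − 4.551 = 6.849 mg/L.

DO ≈ 6.85 mg/L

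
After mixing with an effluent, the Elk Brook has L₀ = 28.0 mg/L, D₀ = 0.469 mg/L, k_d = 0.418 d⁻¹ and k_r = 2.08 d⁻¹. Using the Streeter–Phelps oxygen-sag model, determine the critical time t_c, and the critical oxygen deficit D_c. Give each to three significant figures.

At the critical point dD/dt = 0, so k_d L₀ e^(−k_d t) = k_r D. Substituting D(t) from the Streeter–Phelps equation and solving for t gives
t_c = ln[(k_r/k_d)(1 − D₀(k_r−k_d)/(k_d L₀))] / (k_r−k_d).
Here k_r−k_d = 1.662 d⁻¹ and 1 − D₀(k_r−k_d)/(k_d L₀) = 1 − 0.469×1.662/(0.418×28.0) = 0.9334, so
t_c = ln(4.976 × 0.9334) / 1.662 = 1.536 / 1.662 = 0.9240 d.
L(t_c) = L₀ e^(−k_d t_c) = 28.0 × 0.6796 = 19.03 mg/L, and at the critical point k_r D_c = k_d L, so D_c = (0.418/2.08) × 19.03 = 3.824 mg/L.

t_c ≈ 0.924 d; D_c ≈ 3.82 mg/L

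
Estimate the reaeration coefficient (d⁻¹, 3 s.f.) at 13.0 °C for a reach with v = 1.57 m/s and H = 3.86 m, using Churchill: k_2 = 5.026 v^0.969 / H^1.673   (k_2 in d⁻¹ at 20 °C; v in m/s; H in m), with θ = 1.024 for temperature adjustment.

k_2 ≈ 0.688 d⁻¹

k_2(20) = 5.026 × 1.57^0.969 / 3.86^1.673 = 5.026 × 1.548 / 9.580 = 0.8122 d⁻¹.
k_2(13.0) = 0.8122 × 1.024^(13.0−20) = 0.8122 × 0.8470 = 0.6880 d⁻¹.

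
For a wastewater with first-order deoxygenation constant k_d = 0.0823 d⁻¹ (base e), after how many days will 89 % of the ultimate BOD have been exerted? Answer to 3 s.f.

t ≈ 26.8 d

y/L₀ = 1 − e^(−k_d t) = 0.89 ⇒ e^(−k_d t) = 0.110
t = −ln(0.110) / 0.0823 = 2.207 / 0.0823 = 26.82 d.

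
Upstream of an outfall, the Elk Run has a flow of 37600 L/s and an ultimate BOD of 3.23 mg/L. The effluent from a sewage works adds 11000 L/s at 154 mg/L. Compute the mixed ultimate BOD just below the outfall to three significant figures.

Flow-weighted mixing: C = (Q_r C_r + Q_w C_w)/(Q_r + Q_w)
= (37600×3.23 + 11000×154)/(37600 + 11000) = 1.815×10^6/48600 = 37.35 mg/L.

37.4 mg/L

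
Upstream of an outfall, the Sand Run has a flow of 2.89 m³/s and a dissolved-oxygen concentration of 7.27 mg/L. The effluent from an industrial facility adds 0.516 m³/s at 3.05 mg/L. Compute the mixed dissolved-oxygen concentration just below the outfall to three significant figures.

Flow-weighted mixing: C = (Q_r C_r + Q_w C_w)/(Q_r + Q_w)
= (2.89×7.27 + 0.516×3.05)/(2.89 + 0.516) = 22.58/3.406 = 6.631 mg/L.

6.63 mg/L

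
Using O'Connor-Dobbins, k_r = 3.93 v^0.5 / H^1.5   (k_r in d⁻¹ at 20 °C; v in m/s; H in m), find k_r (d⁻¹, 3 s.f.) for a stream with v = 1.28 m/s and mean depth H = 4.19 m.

k_r ≈ 0.518 d⁻¹

k_r = 3.93 × 1.28^0.5 / 4.19^1.5 = 3.93 × 1.131 / 8.577 = 0.5184 d⁻¹.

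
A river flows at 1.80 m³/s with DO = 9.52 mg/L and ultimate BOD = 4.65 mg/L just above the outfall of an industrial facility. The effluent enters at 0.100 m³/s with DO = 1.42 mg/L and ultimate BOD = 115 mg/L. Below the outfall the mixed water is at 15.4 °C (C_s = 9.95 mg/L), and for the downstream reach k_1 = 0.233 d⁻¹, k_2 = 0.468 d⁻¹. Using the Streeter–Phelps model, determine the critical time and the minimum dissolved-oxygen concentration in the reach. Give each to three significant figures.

Mixed DO = (1.80×9.52 + 0.100×1.42)/(1.80+0.100) = 17.28/1.900 = 9.094 mg/L.
Mixed L₀ = (1.80×4.65 + 0.100×115)/(1.900) = 19.87/1.900 = 10.46 mg/L.
Initial deficit D₀ = C_s − DO₀ = 9.95 − 9.094 = 0.8563 mg/L.
t_c = (1/0.2350) ln[(0.468/0.233)(1 − 0.8563×0.2350/(0.233×10.46))] = 4.255 × ln(1.843) = 2.601 d.
D_c = (0.233/0.468) × 10.46 × e^(−0.233×2.601) = 0.4979 × 10.46 × 0.5455 = 2.840 mg/L.
Minimum DO = 9.95 − 2.840 = 7.110 mg/L.

t_c ≈ 2.60 d; minimum DO ≈ 7.11 mg/L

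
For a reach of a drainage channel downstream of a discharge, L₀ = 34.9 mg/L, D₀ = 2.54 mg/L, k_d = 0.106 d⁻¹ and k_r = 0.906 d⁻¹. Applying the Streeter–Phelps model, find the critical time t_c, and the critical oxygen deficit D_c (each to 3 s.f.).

t_c ≈ 1.69 d; D_c ≈ 3.42 mg/L

At the critical point dD/dt = 0, so k_d L₀ e^(−k_d t) = k_r D. Substituting D(t) from the Streeter–Phelps equation and solving for t gives
t_c = ln[(k_r/k_d)(1 − D₀(k_r−k_d)/(k_d L₀))] / (k_r−k_d).
Here k_r−k_d = 0.8000 d⁻¹ and 1 − D₀(k_r−k_d)/(k_d L₀) = 1 − 2.54×0.8000/(0.106×34.9) = 0.4507, so
t_c = ln(8.547 × 0.4507) / 0.8000 = 1.349 / 0.8000 = 1.686 d.
L(t_c) = L₀ e^(−k_d t_c) = 34.9 × 0.8364 = 29.19 mg/L, and at the critical point k_r D_c = k_d L, so D_c = (0.106/0.906) × 29.19 = 3.415 mg/L.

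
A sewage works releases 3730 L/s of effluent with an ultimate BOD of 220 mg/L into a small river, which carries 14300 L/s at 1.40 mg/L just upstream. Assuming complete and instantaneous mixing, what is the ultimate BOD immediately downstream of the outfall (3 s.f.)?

Flow-weighted mixing: C = (Q_r C_r + Q_w C_w)/(Q_r + Q_w)
= (14300×1.40 + 3730×220)/(14300 + 3730) = 840600/18030 = 46.62 mg/L.

46.6 mg/L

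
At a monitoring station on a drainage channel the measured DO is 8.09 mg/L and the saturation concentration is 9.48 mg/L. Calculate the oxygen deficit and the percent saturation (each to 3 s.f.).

D ≈ 1.39 mg/L; 85.3 % saturation

D = C_s − C = 9.48 − 8.09 = 1.39 mg/L.
% saturation = 8.09/9.48 × 100 = 85.3 %.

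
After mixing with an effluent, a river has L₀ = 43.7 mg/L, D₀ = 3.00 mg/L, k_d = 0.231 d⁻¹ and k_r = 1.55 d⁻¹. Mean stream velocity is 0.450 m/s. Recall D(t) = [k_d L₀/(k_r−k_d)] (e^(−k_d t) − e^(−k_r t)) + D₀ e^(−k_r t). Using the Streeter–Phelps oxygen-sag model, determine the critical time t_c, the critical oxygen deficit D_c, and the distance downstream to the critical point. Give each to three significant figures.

t_c ≈ 1.07 d; D_c ≈ 5.09 mg/L; x_c ≈ 41.4 km

At the critical point dD/dt = 0, so k_d L₀ e^(−k_d t) = k_r D. Substituting D(t) from the Streeter–Phelps equation and solving for t gives
t_c = ln[(k_r/k_d)(1 − D₀(k_r−k_d)/(k_d L₀))] / (k_r−k_d).
Here k_r−k_d = 1.319 d⁻¹ and 1 − D₀(k_r−k_d)/(k_d L₀) = 1 − 3.00×1.319/(0.231×43.7) = 0.6080, so
t_c = ln(6.710 × 0.6080) / 1.319 = 1.406 / 1.319 = 1.066 d.
D_c = (k_d/k_r) L₀ e^(−k_d t_c) = (0.231/1.55) × 43.7 × e^(−0.231×1.066) = 0.1490 × 43.7 × 0.7817 = 5.091 mg/L.
x_c = v t_c = 0.450 m/s × 1.066 d × 86400 s/d = 41450 m ≈ 41.4 km.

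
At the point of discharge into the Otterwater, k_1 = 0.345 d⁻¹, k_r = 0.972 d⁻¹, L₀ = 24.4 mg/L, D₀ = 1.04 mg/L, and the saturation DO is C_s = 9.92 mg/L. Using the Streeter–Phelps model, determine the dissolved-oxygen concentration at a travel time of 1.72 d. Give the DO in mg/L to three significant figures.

DO ≈ 4.83 mg/L

k_1 L₀/(k_r−k_1) = 0.345×24.4/(0.972−0.345) = 8.418/0.6270 = 13.43 mg/L.
e^(−k_1 t) = e^(−0.345×1.720) = 0.5524; e^(−k_r t) = e^(−0.972×1.720) = 0.1879.
D = 13.43 × (0.5524 − 0.1879) + 1.04 × 0.1879 = 4.894 + 0.1954 = 5.090 mg/L.
DO = C_s − D = 9.92 − 5.090 = 4.830 mg/L.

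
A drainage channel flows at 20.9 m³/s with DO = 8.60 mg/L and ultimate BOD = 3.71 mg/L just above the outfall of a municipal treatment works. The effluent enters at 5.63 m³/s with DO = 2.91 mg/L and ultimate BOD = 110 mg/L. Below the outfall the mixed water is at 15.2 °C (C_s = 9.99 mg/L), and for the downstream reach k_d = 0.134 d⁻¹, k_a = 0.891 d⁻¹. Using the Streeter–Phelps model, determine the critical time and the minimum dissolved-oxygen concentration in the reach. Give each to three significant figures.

Mixed DO = (20.9×8.60 + 5.63×2.91)/(20.9+5.63) = 196.1/26.53 = 7.393 mg/L.
Mixed L₀ = (20.9×3.71 + 5.63×110)/(26.53) = 696.8/26.53 = 26.27 mg/L.
Initial deficit D₀ = C_s − DO₀ = 9.99 − 7.393 = 2.597 mg/L.
t_c = (1/0.7570) ln[(0.891/0.134)(1 − 2.597×0.7570/(0.134×26.27))] = 1.321 × ln(2.935) = 1.422 d.
D_c = (0.134/0.891) × 26.27 × e^(−0.134×1.422) = 0.1504 × 26.27 × 0.8265 = 3.265 mg/L.
Minimum DO = 9.99 − 3.265 = 6.725 mg/L.

t_c ≈ 1.42 d; minimum DO ≈ 6.73 mg/L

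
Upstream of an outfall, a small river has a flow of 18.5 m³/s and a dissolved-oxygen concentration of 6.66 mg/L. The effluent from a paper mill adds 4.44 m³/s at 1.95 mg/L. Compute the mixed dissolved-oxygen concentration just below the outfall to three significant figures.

5.75 mg/L

Flow-weighted mixing: C = (Q_r C_r + Q_w C_w)/(Q_r + Q_w)
= (18.5×6.66 + 4.44×1.95)/(18.5 + 4.44) = 131.9/22.94 = 5.748 mg/L.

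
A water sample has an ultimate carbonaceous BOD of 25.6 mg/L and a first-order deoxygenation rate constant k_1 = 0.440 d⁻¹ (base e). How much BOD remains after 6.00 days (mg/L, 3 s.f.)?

L_t = L₀ e^(−k_1 t) = 25.6 × e^(−0.440×6.00) = 25.6 × 0.07136 = 1.827 mg/L.

L ≈ 1.83 mg/L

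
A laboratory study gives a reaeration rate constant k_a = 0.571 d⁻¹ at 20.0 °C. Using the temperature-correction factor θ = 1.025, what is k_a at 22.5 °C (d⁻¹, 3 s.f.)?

k_a(T₂) = k_a(T₁) · θ^(T₂−T₁) = 0.571 × 1.025^(22.5−20.0)
= 0.571 × 1.025^2.50 = 0.571 × 1.064 = 0.6074 d⁻¹.

k_a ≈ 0.607 d⁻¹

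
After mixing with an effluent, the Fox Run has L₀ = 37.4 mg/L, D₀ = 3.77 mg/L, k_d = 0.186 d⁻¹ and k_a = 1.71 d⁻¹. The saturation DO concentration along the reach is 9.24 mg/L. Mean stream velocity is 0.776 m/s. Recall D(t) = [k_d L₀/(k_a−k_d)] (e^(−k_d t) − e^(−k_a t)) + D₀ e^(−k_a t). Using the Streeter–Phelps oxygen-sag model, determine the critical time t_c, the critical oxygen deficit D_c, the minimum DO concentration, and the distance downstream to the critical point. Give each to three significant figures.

t_c ≈ 0.309 d; D_c ≈ 3.84 mg/L; min DO ≈ 5.40 mg/L; x_c ≈ 20.7 km

t_c = [1/(k_a−k_d)] ln[(k_a/k_d)(1 − D₀(k_a−k_d)/(k_d L₀))]
= [1/(1.71−0.186)] ln[(1.71/0.186)(1 − 3.77×1.524/(0.186×37.4))]
= (1/1.524) ln[9.194 × 0.1741] = 0.6562 × ln(1.600) = 0.6562 × 0.4702 = 0.3085 d.
D_c = (k_d/k_a) L₀ e^(−k_d t_c) = (0.186/1.71) × 37.4 × e^(−0.186×0.3085) = 0.1088 × 37.4 × 0.9442 = 3.841 mg/L.
Minimum DO = C_s − D_c = 9.24 − 3.841 = 5.399 mg/L.
x_c = v t_c = 0.776 m/s × 0.3085 d × 86400 s/d = 20690 m ≈ 20.7 km.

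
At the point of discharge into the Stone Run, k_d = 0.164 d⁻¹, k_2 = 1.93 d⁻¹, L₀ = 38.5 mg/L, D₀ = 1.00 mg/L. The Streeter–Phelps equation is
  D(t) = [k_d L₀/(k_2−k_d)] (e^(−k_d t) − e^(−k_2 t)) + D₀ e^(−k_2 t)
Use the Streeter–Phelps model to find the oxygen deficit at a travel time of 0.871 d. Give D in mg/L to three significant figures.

D ≈ 2.62 mg/L

k_d L₀/(k_2−k_d) = 0.164×38.5/(1.93−0.164) = 6.314/1.766 = 3.575 mg/L.
e^(−k_d t) = e^(−0.164×0.8710) = 0.8669; e^(−k_2 t) = e^(−1.93×0.8710) = 0.1862.
D = 3.575 × (0.8669 − 0.1862) + 1.00 × 0.1862 = 2.434 + 0.1862 = 2.620 mg/L.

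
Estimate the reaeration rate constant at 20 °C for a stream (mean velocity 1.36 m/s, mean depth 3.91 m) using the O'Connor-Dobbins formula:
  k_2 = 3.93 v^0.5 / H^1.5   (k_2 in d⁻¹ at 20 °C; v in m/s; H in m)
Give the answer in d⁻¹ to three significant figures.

k_2 = 3.93 × 1.36^0.5 / 3.91^1.5 = 3.93 × 1.166 / 7.732 = 0.5928 d⁻¹.

k_2 ≈ 0.593 d⁻¹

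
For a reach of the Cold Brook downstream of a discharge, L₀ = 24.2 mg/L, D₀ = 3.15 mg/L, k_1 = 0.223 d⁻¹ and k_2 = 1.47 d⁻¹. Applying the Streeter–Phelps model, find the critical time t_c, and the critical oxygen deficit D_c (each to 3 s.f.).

t_c = [1/(k_2−k_1)] ln[(k_2/k_1)(1 − D₀(k_2−k_1)/(k_1 L₀))]
= [1/(1.47−0.223)] ln[(1.47/0.223)(1 − 3.15×1.247/(0.223×24.2))]
= (1/1.247) ln[6.592 × 0.2721] = 0.8019 × ln(1.794) = 0.8019 × 0.5844 = 0.4686 d.
D_c = (k_1/k_2) L₀ e^(−k_1 t_c) = (0.223/1.47) × 24.2 × e^(−0.223×0.4686) = 0.1517 × 24.2 × 0.9008 = 3.307 mg/L.

t_c ≈ 0.469 d; D_c ≈ 3.31 mg/L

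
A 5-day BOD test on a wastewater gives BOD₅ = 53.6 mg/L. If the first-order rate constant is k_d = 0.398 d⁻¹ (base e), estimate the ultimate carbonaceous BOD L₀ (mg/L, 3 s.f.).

BOD₅ = L₀(1 − e^(−5k_d)) ⇒ L₀ = BOD₅ / (1 − e^(−5×0.398))
= 53.6 / (1 − 0.1367) = 53.6 / 0.8633 = 62.09 mg/L.

L₀ ≈ 62.1 mg/L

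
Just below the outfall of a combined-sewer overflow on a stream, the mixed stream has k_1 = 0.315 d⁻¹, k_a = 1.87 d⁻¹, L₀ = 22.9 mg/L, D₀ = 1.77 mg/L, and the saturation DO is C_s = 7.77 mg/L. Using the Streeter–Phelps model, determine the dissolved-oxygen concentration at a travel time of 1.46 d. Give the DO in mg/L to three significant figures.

DO ≈ 5.03 mg/L

k_1 L₀/(k_a−k_1) = 0.315×22.9/(1.87−0.315) = 7.213/1.555 = 4.639 mg/L.
e^(−k_1 t) = e^(−0.315×1.460) = 0.6313; e^(−k_a t) = e^(−1.87×1.460) = 0.06521.
D = 4.639 × (0.6313 − 0.06521) + 1.77 × 0.06521 = 2.626 + 0.1154 = 2.742 mg/L.
DO = C_s − D = 7.77 − 2.742 = 5.028 mg/L.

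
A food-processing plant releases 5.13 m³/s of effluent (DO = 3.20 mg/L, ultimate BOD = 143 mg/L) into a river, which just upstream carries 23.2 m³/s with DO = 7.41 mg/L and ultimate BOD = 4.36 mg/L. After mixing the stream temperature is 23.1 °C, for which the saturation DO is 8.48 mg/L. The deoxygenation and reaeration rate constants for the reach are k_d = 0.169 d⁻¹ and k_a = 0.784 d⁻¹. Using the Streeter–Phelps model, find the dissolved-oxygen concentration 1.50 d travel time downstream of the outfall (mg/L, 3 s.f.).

DO ≈ 4.13 mg/L

Mixed DO = (23.2×7.41 + 5.13×3.20)/(23.2+5.13) = 188.3/28.33 = 6.648 mg/L.
Mixed L₀ = (23.2×4.36 + 5.13×143)/(28.33) = 834.7/28.33 = 29.46 mg/L.
Initial deficit D₀ = C_s − DO₀ = 8.48 − 6.648 = 1.832 mg/L.
D(1.50) = [0.169×29.46/(0.784−0.169)](e^(−0.169×1.50) − e^(−0.784×1.50)) + 1.832 e^(−0.784×1.50)
= 8.097 × (0.7761 − 0.3085) + 1.832 × 0.3085 = 4.351 mg/L.
DO = 8.48 − 4.351 = 4.129 mg/L.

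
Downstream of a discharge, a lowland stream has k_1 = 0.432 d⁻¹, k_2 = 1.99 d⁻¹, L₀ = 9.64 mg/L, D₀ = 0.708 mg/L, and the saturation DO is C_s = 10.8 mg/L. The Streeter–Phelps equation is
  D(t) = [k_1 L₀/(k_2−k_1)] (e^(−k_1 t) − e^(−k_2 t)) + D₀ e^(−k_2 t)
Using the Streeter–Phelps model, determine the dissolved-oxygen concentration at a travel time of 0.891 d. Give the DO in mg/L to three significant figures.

k_1 L₀/(k_2−k_1) = 0.432×9.64/(1.99−0.432) = 4.164/1.558 = 2.673 mg/L.
e^(−k_1 t) = e^(−0.432×0.8910) = 0.6805; e^(−k_2 t) = e^(−1.99×0.8910) = 0.1698.
D = 2.673 × (0.6805 − 0.1698) + 0.708 × 0.1698 = 1.365 + 0.1202 = 1.485 mg/L.
DO = C_s − D = 10.8 − 1.485 = 9.315 mg/L.

DO ≈ 9.31 mg/L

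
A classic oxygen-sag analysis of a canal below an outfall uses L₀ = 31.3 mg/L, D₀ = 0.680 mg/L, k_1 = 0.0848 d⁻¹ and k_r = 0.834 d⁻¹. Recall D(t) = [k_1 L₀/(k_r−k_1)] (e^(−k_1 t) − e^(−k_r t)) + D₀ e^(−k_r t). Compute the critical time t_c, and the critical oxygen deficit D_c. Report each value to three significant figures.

t_c ≈ 2.77 d; D_c ≈ 2.52 mg/L

With k_r/k_1 = 9.835 and 1 − D₀(k_r−k_1)/(k_1 L₀) = 0.8081,
t_c = ln(9.835 × 0.8081) / (0.834 − 0.0848) = ln(7.947) / 0.7492 = 2.073/0.7492 = 2.767 d.
D_c = (k_1/k_r) L₀ e^(−k_1 t_c) = (0.0848/0.834) × 31.3 × e^(−0.0848×2.767) = 0.1017 × 31.3 × 0.7909 = 2.517 mg/L.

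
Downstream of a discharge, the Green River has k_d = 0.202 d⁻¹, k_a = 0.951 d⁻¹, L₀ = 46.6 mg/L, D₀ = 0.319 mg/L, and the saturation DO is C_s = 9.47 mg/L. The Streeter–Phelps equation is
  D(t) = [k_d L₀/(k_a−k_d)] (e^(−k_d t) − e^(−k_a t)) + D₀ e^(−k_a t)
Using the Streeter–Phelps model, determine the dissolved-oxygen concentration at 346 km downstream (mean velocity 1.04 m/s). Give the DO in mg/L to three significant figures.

Travel time t = x/v = 346 km / (1.04 m/s) = 346000 m / 1.04 m/s = 332700 s = 3.851 d.
k_d L₀/(k_a−k_d) = 0.202×46.6/(0.951−0.202) = 9.413/0.7490 = 12.57 mg/L.
e^(−k_d t) = e^(−0.202×3.851) = 0.4594; e^(−k_a t) = e^(−0.951×3.851) = 0.02568.
D = 12.57 × (0.4594 − 0.02568) + 0.319 × 0.02568 = 5.451 + 0.008193 = 5.459 mg/L.
DO = C_s − D = 9.47 − 5.459 = 4.011 mg/L.

DO ≈ 4.01 mg/L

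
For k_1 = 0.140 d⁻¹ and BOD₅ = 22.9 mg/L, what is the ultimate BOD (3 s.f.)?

L₀ ≈ 45.5 mg/L

BOD₅ = L₀(1 − e^(−5k_1)) ⇒ L₀ = BOD₅ / (1 − e^(−5×0.140))
= 22.9 / (1 − 0.4966) = 22.9 / 0.5034 = 45.49 mg/L.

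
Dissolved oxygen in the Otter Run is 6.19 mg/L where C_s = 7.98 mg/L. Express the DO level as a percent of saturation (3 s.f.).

% saturation = C/C_s × 100 = 6.19/7.98 × 100 = 77.6 %.

77.6 % saturation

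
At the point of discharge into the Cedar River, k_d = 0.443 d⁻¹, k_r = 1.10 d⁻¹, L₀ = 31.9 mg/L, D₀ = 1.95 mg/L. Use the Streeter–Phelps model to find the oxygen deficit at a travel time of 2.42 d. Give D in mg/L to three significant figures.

k_d L₀/(k_r−k_d) = 0.443×31.9/(1.10−0.443) = 14.13/0.6570 = 21.51 mg/L.
e^(−k_d t) = e^(−0.443×2.420) = 0.3423; e^(−k_r t) = e^(−1.10×2.420) = 0.06981.
D = 21.51 × (0.3423 − 0.06981) + 1.95 × 0.06981 = 5.861 + 0.1361 = 5.997 mg/L.

D ≈ 6.00 mg/L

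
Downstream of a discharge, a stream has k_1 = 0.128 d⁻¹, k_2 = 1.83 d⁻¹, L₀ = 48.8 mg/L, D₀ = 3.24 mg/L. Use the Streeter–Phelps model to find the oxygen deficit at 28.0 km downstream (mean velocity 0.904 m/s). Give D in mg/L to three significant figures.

Travel time t = x/v = 28.0 km / (0.904 m/s) = 28000 m / 0.904 m/s = 30970 s = 0.3585 d.
k_1 L₀/(k_2−k_1) = 0.128×48.8/(1.83−0.128) = 6.246/1.702 = 3.670 mg/L.
e^(−k_1 t) = e^(−0.128×0.3585) = 0.9552; e^(−k_2 t) = e^(−1.83×0.3585) = 0.5189.
D = 3.670 × (0.9552 − 0.5189) + 3.24 × 0.5189 = 1.601 + 1.681 = 3.282 mg/L.

D ≈ 3.28 mg/L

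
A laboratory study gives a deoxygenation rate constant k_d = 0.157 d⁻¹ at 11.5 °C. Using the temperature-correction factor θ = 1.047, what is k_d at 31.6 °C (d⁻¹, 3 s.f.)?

k_d ≈ 0.395 d⁻¹

k_d(T₂) = k_d(T₁) · θ^(T₂−T₁) = 0.157 × 1.047^(31.6−11.5)
= 0.157 × 1.047^20.1 = 0.157 × 2.517 = 0.3952 d⁻¹.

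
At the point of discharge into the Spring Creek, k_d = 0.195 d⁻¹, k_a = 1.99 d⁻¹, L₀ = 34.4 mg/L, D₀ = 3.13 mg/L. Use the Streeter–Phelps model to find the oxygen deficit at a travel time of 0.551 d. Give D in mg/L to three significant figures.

D ≈ 3.15 mg/L

k_d L₀/(k_a−k_d) = 0.195×34.4/(1.99−0.195) = 6.708/1.795 = 3.737 mg/L.
e^(−k_d t) = e^(−0.195×0.5510) = 0.8981; e^(−k_a t) = e^(−1.99×0.5510) = 0.3340.
D = 3.737 × (0.8981 − 0.3340) + 3.13 × 0.3340 = 2.108 + 1.046 = 3.154 mg/L.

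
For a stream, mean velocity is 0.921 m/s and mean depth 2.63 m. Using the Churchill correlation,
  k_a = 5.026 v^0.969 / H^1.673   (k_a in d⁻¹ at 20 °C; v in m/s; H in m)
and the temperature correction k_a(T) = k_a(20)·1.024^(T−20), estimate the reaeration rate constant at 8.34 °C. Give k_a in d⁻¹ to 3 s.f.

k_a(20) = 5.026 × 0.921^0.969 / 2.63^1.673 = 5.026 × 0.9234 / 5.042 = 0.9205 d⁻¹.
k_a(8.34) = 0.9205 × 1.024^(8.34−20) = 0.9205 × 0.7584 = 0.6981 d⁻¹.

k_a ≈ 0.698 d⁻¹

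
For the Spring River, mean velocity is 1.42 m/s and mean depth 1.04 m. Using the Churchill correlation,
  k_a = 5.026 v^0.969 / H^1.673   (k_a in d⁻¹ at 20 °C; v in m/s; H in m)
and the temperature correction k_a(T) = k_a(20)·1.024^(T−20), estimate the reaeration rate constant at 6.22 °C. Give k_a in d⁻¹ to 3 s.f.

k_a(20) = 5.026 × 1.42^0.969 / 1.04^1.673 = 5.026 × 1.405 / 1.068 = 6.611 d⁻¹.
k_a(6.22) = 6.611 × 1.024^(6.22−20) = 6.611 × 0.7212 = 4.768 d⁻¹.

k_a ≈ 4.77 d⁻¹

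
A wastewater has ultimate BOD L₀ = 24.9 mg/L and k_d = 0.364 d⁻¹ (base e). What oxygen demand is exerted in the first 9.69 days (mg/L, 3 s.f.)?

y_t = L₀(1 − e^(−k_d t)) = 24.9 × (1 − e^(−0.364×9.69))
= 24.9 × (1 − 0.02939) = 24.9 × 0.9706 = 24.17 mg/L.

y ≈ 24.2 mg/L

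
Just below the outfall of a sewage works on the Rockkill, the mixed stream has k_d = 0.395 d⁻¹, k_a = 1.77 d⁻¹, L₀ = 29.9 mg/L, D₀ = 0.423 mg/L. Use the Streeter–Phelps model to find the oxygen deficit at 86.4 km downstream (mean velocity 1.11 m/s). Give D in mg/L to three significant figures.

Travel time t = x/v = 86.4 km / (1.11 m/s) = 86400 m / 1.11 m/s = 77840 s = 0.9009 d.
k_d L₀/(k_a−k_d) = 0.395×29.9/(1.77−0.395) = 11.81/1.375 = 8.589 mg/L.
e^(−k_d t) = e^(−0.395×0.9009) = 0.7006; e^(−k_a t) = e^(−1.77×0.9009) = 0.2030.
D = 8.589 × (0.7006 − 0.2030) + 0.423 × 0.2030 = 4.274 + 0.08587 = 4.360 mg/L.

D ≈ 4.36 mg/L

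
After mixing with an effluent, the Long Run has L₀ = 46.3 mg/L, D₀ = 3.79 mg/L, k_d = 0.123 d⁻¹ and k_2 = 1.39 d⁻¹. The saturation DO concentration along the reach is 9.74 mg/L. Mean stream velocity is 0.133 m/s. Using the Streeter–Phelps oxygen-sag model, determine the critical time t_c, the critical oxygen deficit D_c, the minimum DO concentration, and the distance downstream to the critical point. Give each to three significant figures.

t_c ≈ 0.452 d; D_c ≈ 3.88 mg/L; min DO ≈ 5.86 mg/L; x_c ≈ 5.19 km

t_c = [1/(k_2−k_d)] ln[(k_2/k_d)(1 − D₀(k_2−k_d)/(k_d L₀))]
= [1/(1.39−0.123)] ln[(1.39/0.123)(1 − 3.79×1.267/(0.123×46.3))]
= (1/1.267) ln[11.30 × 0.1568] = 0.7893 × ln(1.772) = 0.7893 × 0.5721 = 0.4515 d.
L(t_c) = L₀ e^(−k_d t_c) = 46.3 × 0.9460 = 43.80 mg/L, and at the critical point k_2 D_c = k_d L, so D_c = (0.123/1.39) × 43.80 = 3.876 mg/L.
Minimum DO = C_s − D_c = 9.74 − 3.876 = 5.864 mg/L.
x_c = v t_c = 0.133 m/s × 0.4515 d × 86400 s/d = 5189 m ≈ 5.19 km.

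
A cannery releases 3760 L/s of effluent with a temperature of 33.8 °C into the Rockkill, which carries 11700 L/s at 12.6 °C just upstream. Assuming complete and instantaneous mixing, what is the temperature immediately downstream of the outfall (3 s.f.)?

17.8 °C

Flow-weighted mixing: C = (Q_r C_r + Q_w C_w)/(Q_r + Q_w)
= (11700×12.6 + 3760×33.8)/(11700 + 3760) = 274500/15460 = 17.76 °C.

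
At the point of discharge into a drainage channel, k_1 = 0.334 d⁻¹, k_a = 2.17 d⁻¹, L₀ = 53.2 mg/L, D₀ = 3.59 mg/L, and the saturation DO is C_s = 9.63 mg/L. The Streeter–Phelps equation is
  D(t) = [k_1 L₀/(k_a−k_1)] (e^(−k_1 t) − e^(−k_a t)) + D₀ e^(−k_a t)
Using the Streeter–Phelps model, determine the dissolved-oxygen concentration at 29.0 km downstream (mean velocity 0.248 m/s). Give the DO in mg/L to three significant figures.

DO ≈ 3.79 mg/L

Travel time t = x/v = 29.0 km / (0.248 m/s) = 29000 m / 0.248 m/s = 116900 s = 1.353 d.
k_1 L₀/(k_a−k_1) = 0.334×53.2/(2.17−0.334) = 17.77/1.836 = 9.678 mg/L.
e^(−k_1 t) = e^(−0.334×1.353) = 0.6363; e^(−k_a t) = e^(−2.17×1.353) = 0.05303.
D = 9.678 × (0.6363 − 0.05303) + 3.59 × 0.05303 = 5.645 + 0.1904 = 5.836 mg/L.
DO = C_s − D = 9.63 − 5.836 = 3.794 mg/L.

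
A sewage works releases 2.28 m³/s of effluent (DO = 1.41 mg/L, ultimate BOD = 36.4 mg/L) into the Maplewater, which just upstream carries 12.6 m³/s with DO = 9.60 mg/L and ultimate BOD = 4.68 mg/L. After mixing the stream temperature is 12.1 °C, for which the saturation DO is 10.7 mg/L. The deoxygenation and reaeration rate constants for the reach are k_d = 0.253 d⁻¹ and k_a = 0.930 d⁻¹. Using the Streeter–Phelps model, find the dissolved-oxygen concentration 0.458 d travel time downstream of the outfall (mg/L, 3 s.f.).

Mixed DO = (12.6×9.60 + 2.28×1.41)/(12.6+2.28) = 124.2/14.88 = 8.345 mg/L.
Mixed L₀ = (12.6×4.68 + 2.28×36.4)/(14.88) = 142.0/14.88 = 9.540 mg/L.
Initial deficit D₀ = C_s − DO₀ = 10.7 − 8.345 = 2.355 mg/L.
D(0.458) = [0.253×9.540/(0.930−0.253)](e^(−0.253×0.458) − e^(−0.930×0.458)) + 2.355 e^(−0.930×0.458)
= 3.565 × (0.8906 − 0.6532) + 2.355 × 0.6532 = 2.385 mg/L.
DO = 10.7 − 2.385 = 8.315 mg/L.

DO ≈ 8.32 mg/L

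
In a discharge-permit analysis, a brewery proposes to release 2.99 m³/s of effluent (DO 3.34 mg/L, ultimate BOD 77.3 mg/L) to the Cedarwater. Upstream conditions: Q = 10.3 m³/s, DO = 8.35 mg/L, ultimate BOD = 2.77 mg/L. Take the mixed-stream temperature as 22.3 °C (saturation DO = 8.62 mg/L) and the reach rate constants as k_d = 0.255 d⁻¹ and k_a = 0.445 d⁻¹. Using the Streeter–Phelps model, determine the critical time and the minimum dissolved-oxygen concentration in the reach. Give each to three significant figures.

t_c ≈ 2.64 d; minimum DO ≈ 2.91 mg/L

Mixed DO = (10.3×8.35 + 2.99×3.34)/(10.3+2.99) = 95.99/13.29 = 7.223 mg/L.
Mixed L₀ = (10.3×2.77 + 2.99×77.3)/(13.29) = 259.7/13.29 = 19.54 mg/L.
Initial deficit D₀ = C_s − DO₀ = 8.62 − 7.223 = 1.397 mg/L.
t_c = (1/0.1900) ln[(0.445/0.255)(1 − 1.397×0.1900/(0.255×19.54))] = 5.263 × ln(1.652) = 2.642 d.
D_c = (0.255/0.445) × 19.54 × e^(−0.255×2.642) = 0.5730 × 19.54 × 0.5098 = 5.707 mg/L.
Minimum DO = 8.62 − 5.707 = 2.913 mg/L.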